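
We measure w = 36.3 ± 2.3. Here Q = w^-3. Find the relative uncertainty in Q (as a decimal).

0.190

Q ∝ w^-3, so δQ/Q = |-3| · δw/w = 3 × 0.0634 = 0.190.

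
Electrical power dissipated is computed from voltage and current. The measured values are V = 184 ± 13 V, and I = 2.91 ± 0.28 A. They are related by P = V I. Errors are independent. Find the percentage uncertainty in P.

Products/powers → add relative errors in quadrature, weighted by exponent:
  (1·δV/V)² = (1×0.0707)² = 0.00499;  (1·δI/I)² = (1×0.0962)² = 0.00926
δP/P = √(0.0143) = 0.119

11.9%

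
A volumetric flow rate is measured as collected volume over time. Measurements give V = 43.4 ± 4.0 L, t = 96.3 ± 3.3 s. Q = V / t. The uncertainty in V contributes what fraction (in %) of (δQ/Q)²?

87.9%

(δQ/Q)² = (1·δV/V)² + (-1·δt/t)²
  V term: (1×0.0922)² = 0.00849
  t term: (-1×0.0343)² = 0.00117
Total = 0.00967. Share from V = 0.00849/0.00967 = 0.879.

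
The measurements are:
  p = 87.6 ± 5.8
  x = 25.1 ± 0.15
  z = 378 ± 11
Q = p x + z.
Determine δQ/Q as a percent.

5.69%

Let w = p·x = 2200. δw/w = √((1·δp/p)² + (1·δx/x)²) = √(0.00438 + 3.57e-05) = 0.0665, so δw = 146.
Q = w + z: δQ = √(δw² + δz²) = √(21400 + 121) = 147
Q = 2580, so δQ/Q = 147/2580 = 0.0569.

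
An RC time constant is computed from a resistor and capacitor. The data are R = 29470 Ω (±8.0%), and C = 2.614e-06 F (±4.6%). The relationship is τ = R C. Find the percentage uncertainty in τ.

Each factor contributes (exponent × relative error)² to (δτ/τ)²:
  (1·δR/R)² = (1×0.0800)² = 0.00640;  (1·δC/C)² = (1×0.0460)² = 0.00212
δτ/τ = √(0.00852) = 0.0923

9.23%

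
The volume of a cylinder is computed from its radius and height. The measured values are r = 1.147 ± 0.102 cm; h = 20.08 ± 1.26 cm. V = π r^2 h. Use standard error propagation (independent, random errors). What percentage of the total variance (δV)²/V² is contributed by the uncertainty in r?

88.9%

(δV/V)² = (2·δr/r)² + (1·δh/h)²
  r term: (2×0.0889)² = 0.0316
  h term: (1×0.0627)² = 0.00394
Total = 0.0356. Share from r = 0.0316/0.0356 = 0.889.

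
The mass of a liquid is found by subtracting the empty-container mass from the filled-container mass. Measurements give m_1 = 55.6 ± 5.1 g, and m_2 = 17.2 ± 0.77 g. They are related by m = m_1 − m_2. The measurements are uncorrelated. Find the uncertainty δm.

m is a linear combination, so absolute uncertainties add in quadrature:
  (δm_1)² = 26.0;  (δm_2)² = 0.593
δm = √(26.6) = 5.16 g

5.16 g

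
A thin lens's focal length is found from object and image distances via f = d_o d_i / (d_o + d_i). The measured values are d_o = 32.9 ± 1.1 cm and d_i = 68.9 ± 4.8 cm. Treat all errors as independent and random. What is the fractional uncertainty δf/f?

0.0319

∂f/∂d_o = (d_i/(d_o+d_i))² = 0.458;  ∂f/∂d_i = (d_o/(d_o+d_i))² = 0.104
δf = √((∂f/∂d_o · δd_o)² + (∂f/∂d_i · δd_i)²) = √(0.254 + 0.251) = 0.711 cm
f = 22.3 cm, so δf/f = 0.711/22.3 = 0.0319.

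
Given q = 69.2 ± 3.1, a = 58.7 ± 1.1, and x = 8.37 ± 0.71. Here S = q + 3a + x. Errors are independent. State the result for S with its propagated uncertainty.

Sums and differences: (δS)² = Σ (cᵢ δxᵢ)².
  (δq)² = 9.61;  (3·δa)² = 10.9;  (δx)² = 0.504
δS = √(21.0) = 4.58
S = 254.

254 ± 4.58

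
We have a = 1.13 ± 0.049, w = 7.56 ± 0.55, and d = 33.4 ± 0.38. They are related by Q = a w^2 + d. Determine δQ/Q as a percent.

10.0%

Let p = a·w^2 = 64.6. δp/p = √((1·δa/a)² + (2·δw/w)²) = √(0.00188 + 0.0212) = 0.152, so δp = 9.81.
Q = p + d: δQ = √(δp² + δd²) = √(96.1 + 0.144) = 9.81
Q = 98.0, so δQ/Q = 9.81/98.0 = 0.100.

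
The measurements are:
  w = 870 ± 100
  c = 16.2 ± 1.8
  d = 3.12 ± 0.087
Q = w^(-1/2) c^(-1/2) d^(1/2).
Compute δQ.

For a monomial Q ∝ w^(-1/2), c^(-1/2), d^(1/2), fractional errors add in quadrature:
  (−½·δw/w)² = (-0.5×0.115)² = 0.00330;  (−½·δc/c)² = (-0.5×0.111)² = 0.00309;  (½·δd/d)² = (0.5×0.0279)² = 0.000194
δQ/Q = √(0.00658) = 0.0811
Q = 0.0149, so δQ = 0.0811 × 0.0149 = 0.00121.

0.00121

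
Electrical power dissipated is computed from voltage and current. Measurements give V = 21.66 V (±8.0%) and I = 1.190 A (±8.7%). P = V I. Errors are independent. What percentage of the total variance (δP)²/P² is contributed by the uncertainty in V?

(δP/P)² = (1·δV/V)² + (1·δI/I)²
  V term: (1×0.0800)² = 0.00640
  I term: (1×0.0870)² = 0.00757
Total = 0.0140. Share from V = 0.00640/0.0140 = 0.458.

45.8%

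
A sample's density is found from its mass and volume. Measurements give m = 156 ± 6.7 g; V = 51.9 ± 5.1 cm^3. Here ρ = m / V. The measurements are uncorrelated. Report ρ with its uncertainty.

Since ρ is a product/quotient, work with relative uncertainties:
  (1·δm/m)² = (1×0.0429)² = 0.00184;  (-1·δV/V)² = (-1×0.0983)² = 0.00966
δρ/ρ = √(0.0115) = 0.107
ρ = 3.01 g/cm^3, so δρ = 0.107 × 3.01 = 0.322 g/cm^3.

3.01 ± 0.322 g/cm^3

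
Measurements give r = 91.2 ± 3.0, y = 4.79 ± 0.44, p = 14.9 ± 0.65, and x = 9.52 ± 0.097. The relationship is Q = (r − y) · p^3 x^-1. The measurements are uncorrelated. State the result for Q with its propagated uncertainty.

30000 ± 4080

Let u = r − y = 86.4. δu = √(δr² + δy²) = √(9.00 + 0.194) = 3.03, so δu/u = 0.0351.
Q is then a monomial in u, p, x:
δQ/Q = √((δu/u)² + (3·δp/p)² + (-1·δx/x)²) = √(0.00123 + 0.0171 + 0.000104) = 0.136
Q = 30000, so δQ = 0.136 × 30000 = 4080.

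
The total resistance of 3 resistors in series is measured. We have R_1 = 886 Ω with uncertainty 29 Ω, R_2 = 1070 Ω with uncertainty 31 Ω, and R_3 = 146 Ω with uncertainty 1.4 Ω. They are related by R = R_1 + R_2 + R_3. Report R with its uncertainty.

2100 ± 42.5 Ω

Absolute uncertainties add in quadrature for a linear combination:
  (δR_1)² = 841;  (δR_2)² = 961;  (δR_3)² = 1.96
δR = √(1800) = 42.5 Ω
R = 2100 Ω.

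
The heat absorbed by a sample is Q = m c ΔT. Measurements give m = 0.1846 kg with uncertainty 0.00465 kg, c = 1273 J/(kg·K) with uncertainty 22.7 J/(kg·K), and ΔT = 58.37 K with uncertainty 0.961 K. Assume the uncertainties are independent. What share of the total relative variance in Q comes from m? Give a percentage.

51.9%

(δQ/Q)² = (1·δm/m)² + (1·δc/c)² + (1·δΔT/ΔT)²
  m term: (1×0.0252)² = 0.000635
  c term: (1×0.0178)² = 0.000318
  ΔT term: (1×0.0165)² = 0.000271
Total = 0.00122. Share from m = 0.000635/0.00122 = 0.519.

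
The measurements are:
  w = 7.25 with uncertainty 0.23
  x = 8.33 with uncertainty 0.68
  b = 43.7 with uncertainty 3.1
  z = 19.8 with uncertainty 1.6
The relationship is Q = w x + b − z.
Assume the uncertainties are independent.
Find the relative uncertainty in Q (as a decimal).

0.0752

Let p = w·x = 60.4. δp/p = √((1·δw/w)² + (1·δx/x)²) = √(0.00101 + 0.00666) = 0.0876, so δp = 5.29.
Q = p + b − z: δQ = √(δp² + δb² + δz²) = √(28.0 + 9.61 + 2.56) = 6.34
Q = 84.3, so δQ/Q = 6.34/84.3 = 0.0752.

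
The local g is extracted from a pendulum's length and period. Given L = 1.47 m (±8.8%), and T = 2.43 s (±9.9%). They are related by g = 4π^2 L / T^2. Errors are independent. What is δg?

Relative error in a monomial: (δg/g)² = Σ (nᵢ · δxᵢ/xᵢ)².
  (1·δL/L)² = (1×0.0880)² = 0.00774;  (-2·δT/T)² = (-2×0.0990)² = 0.0392
δg/g = √(0.0469) = 0.217
g = 9.83 m/s^2, so δg = 0.217 × 9.83 = 2.13 m/s^2.

2.13 m/s^2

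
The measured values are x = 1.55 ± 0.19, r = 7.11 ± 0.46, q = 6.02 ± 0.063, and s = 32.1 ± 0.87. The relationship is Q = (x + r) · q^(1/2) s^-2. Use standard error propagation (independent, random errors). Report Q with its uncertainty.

0.0206 ± 0.00163

Let u = x + r = 8.66. δu = √(δx² + δr²) = √(0.0361 + 0.212) = 0.498, so δu/u = 0.0575.
Q is then a monomial in u, q, s:
δQ/Q = √((δu/u)² + (½·δq/q)² + (-2·δs/s)²) = √(0.00330 + 2.74e-05 + 0.00294) = 0.0792
Q = 0.0206, so δQ = 0.0792 × 0.0206 = 0.00163.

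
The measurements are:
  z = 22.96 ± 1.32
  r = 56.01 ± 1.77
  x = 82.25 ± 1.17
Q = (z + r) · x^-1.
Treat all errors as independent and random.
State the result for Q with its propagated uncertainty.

Let u = z + r = 78.97. δu = √(δz² + δr²) = √(1.74 + 3.13) = 2.21, so δu/u = 0.0280.
Q is then a monomial in u, x:
δQ/Q = √((δu/u)² + (-1·δx/x)²) = √(0.000782 + 0.000202) = 0.0314
Q = 0.9601, so δQ = 0.0314 × 0.9601 = 0.0301.

0.9601 ± 0.0301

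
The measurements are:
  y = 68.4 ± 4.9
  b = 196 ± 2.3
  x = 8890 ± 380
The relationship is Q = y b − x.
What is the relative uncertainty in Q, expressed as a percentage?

23.1%

Let p = y·b = 13400. δp/p = √((1·δy/y)² + (1·δb/b)²) = √(0.00513 + 0.000138) = 0.0726, so δp = 973.
Q = p − x: δQ = √(δp² + δx²) = √(9.47e+05 + 1.44e+05) = 1040
Q = 4520, so δQ/Q = 1040/4520 = 0.231.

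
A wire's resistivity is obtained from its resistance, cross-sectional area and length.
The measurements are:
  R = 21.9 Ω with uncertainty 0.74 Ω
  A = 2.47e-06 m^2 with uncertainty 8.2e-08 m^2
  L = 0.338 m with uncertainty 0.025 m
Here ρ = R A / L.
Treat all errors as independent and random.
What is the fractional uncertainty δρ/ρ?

Products/powers → add relative errors in quadrature, weighted by exponent:
  (1·δR/R)² = (1×0.0338)² = 0.00114;  (1·δA/A)² = (1×0.0332)² = 0.00110;  (-1·δL/L)² = (-1×0.0740)² = 0.00547
δρ/ρ = √(0.00771) = 0.0878

0.0878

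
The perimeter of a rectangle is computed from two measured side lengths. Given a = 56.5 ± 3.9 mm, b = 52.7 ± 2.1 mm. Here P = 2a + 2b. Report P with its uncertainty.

218 ± 8.86 mm

Sums and differences: (δP)² = Σ (cᵢ δxᵢ)².
  (2·δa)² = 60.8;  (2·δb)² = 17.6
δP = √(78.5) = 8.86 mm
P = 218 mm.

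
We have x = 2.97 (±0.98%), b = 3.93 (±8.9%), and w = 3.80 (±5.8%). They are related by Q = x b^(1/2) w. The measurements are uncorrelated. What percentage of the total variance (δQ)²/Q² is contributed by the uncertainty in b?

(δQ/Q)² = (1·δx/x)² + (½·δb/b)² + (1·δw/w)²
  x term: (1×0.00980)² = 9.6e-05
  b term: (0.5×0.0890)² = 0.00198
  w term: (1×0.0580)² = 0.00336
Total = 0.00544. Share from b = 0.00198/0.00544 = 0.364.

36.4%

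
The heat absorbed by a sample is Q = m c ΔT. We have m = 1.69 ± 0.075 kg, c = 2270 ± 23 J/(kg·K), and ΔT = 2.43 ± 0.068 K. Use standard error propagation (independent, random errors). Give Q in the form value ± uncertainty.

9320 ± 498 J

Q is a product of powers, so relative uncertainties combine in quadrature:
  (1·δm/m)² = (1×0.0444)² = 0.00197;  (1·δc/c)² = (1×0.0101)² = 0.000103;  (1·δΔT/ΔT)² = (1×0.0280)² = 0.000783
δQ/Q = √(0.00286) = 0.0534
Q = 9320 J, so δQ = 0.0534 × 9320 = 498 J.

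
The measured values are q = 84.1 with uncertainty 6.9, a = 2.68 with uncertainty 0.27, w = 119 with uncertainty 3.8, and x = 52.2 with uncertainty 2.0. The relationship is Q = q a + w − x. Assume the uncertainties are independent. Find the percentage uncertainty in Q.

Let p = q·a = 225. δp/p = √((1·δq/q)² + (1·δa/a)²) = √(0.00673 + 0.0101) = 0.130, so δp = 29.3.
Q = p + w − x: δQ = √(δp² + δw² + δx²) = √(858 + 14.4 + 4.00) = 29.6
Q = 292, so δQ/Q = 29.6/292 = 0.101.

10.1%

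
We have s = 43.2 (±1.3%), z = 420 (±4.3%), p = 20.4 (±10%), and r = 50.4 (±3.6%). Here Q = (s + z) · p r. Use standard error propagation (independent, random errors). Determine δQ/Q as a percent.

Let u = s + z = 463. δu = √(δs² + δz²) = √(0.315 + 326) = 18.1, so δu/u = 0.0390.
Q is then a monomial in u, p, r:
δQ/Q = √((δu/u)² + (1·δp/p)² + (1·δr/r)²) = √(0.00152 + 0.0100 + 0.00130) = 0.113

11.3%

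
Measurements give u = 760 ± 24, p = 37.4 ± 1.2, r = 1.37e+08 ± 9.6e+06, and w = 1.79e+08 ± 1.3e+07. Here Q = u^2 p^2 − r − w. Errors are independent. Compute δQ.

7.45e+07

Let h = u^2·p^2 = 8.08e+08. δh/h = √((2·δu/u)² + (2·δp/p)²) = √(0.00399 + 0.00412) = 0.0900, so δh = 7.27e+07.
Q = h − r − w: δQ = √(δh² + δr² + δw²) = √(5.29e+15 + 9.22e+13 + 1.69e+14) = 7.45e+07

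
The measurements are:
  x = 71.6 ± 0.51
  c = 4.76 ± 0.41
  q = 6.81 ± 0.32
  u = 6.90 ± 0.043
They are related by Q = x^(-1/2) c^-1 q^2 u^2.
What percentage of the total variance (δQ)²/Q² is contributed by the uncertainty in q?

(δQ/Q)² = (−½·δx/x)² + (-1·δc/c)² + (2·δq/q)² + (2·δu/u)²
  x term: (-0.5×0.00712)² = 1.27e-05
  c term: (-1×0.0861)² = 0.00742
  q term: (2×0.0470)² = 0.00883
  u term: (2×0.00623)² = 0.000155
Total = 0.0164. Share from q = 0.00883/0.0164 = 0.538.

53.8%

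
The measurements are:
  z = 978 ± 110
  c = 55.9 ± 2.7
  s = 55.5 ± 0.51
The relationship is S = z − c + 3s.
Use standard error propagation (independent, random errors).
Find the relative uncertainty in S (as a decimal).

Each term contributes (cᵢ δxᵢ)² to (δS)²:
  (δz)² = 12100;  (δc)² = 7.29;  (3·δs)² = 2.34
δS = √(12100) = 110
S = 1090, so δS/S = 110/1090 = 0.101.

0.101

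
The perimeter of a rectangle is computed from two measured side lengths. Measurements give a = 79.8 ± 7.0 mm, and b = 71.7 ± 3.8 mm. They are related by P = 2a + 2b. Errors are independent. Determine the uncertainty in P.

For a sum/difference, combine absolute errors in quadrature:
  (2·δa)² = 196;  (2·δb)² = 57.8
δP = √(254) = 15.9 mm

15.9 mm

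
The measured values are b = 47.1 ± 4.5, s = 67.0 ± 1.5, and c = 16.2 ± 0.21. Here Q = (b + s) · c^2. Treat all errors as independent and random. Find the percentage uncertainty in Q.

4.90%

Let u = b + s = 114. δu = √(δb² + δs²) = √(20.2 + 2.25) = 4.74, so δu/u = 0.0416.
Q is then a monomial in u, c:
δQ/Q = √((δu/u)² + (2·δc/c)²) = √(0.00173 + 0.000672) = 0.0490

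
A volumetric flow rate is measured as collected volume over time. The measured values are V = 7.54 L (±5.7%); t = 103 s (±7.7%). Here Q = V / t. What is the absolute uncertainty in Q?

Q is a product of powers, so relative uncertainties combine in quadrature:
  (1·δV/V)² = (1×0.0570)² = 0.00325;  (-1·δt/t)² = (-1×0.0770)² = 0.00593
δQ/Q = √(0.00918) = 0.0958
Q = 0.0732 L/s, so δQ = 0.0958 × 0.0732 = 0.00701 L/s.

0.00701 L/s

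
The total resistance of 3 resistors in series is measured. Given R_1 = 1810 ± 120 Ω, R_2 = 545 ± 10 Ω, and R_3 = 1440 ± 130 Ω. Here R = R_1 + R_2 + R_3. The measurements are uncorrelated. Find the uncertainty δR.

177 Ω

R is a linear combination, so absolute uncertainties add in quadrature:
  (δR_1)² = 14400;  (δR_2)² = 100;  (δR_3)² = 16900
δR = √(31400) = 177 Ω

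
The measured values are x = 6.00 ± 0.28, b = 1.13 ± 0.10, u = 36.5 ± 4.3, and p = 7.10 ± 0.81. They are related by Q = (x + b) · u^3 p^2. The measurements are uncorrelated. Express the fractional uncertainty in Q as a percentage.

Let w = x + b = 7.13. δw = √(δx² + δb²) = √(0.0784 + 0.0100) = 0.297, so δw/w = 0.0417.
Q is then a monomial in w, u, p:
δQ/Q = √((δw/w)² + (3·δu/u)² + (2·δp/p)²) = √(0.00174 + 0.125 + 0.0521) = 0.423

42.3%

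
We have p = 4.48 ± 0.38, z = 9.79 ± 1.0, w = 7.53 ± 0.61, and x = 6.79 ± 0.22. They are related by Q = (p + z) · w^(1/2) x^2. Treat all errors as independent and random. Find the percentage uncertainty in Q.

10.7%

Let u = p + z = 14.3. δu = √(δp² + δz²) = √(0.144 + 1.00) = 1.07, so δu/u = 0.0750.
Q is then a monomial in u, w, x:
δQ/Q = √((δu/u)² + (½·δw/w)² + (2·δx/x)²) = √(0.00562 + 0.00164 + 0.00420) = 0.107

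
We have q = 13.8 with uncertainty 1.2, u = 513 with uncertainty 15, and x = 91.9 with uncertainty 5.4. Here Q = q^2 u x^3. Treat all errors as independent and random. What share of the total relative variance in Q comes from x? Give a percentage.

50.0%

(δQ/Q)² = (2·δq/q)² + (1·δu/u)² + (3·δx/x)²
  q term: (2×0.0870)² = 0.0302
  u term: (1×0.0292)² = 0.000855
  x term: (3×0.0588)² = 0.0311
Total = 0.0622. Share from x = 0.0311/0.0622 = 0.500.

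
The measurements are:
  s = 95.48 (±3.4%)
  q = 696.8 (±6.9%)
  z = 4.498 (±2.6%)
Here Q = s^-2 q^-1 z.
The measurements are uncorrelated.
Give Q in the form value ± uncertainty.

(7.081 ± 0.710) × 10^-7

Q is a product of powers, so relative uncertainties combine in quadrature:
  (-2·δs/s)² = (-2×0.0340)² = 0.00462;  (-1·δq/q)² = (-1×0.0690)² = 0.00476;  (1·δz/z)² = (1×0.0260)² = 0.000676
δQ/Q = √(0.0101) = 0.100
Q = 7.081e-07, so δQ = 0.100 × 7.081e-07 = 7.1e-08.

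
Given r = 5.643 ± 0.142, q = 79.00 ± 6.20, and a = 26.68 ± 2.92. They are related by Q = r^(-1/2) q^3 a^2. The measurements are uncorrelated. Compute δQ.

4.75e+07

Each factor contributes (exponent × relative error)² to (δQ/Q)²:
  (−½·δr/r)² = (-0.5×0.0252)² = 0.000158;  (3·δq/q)² = (3×0.0785)² = 0.0554;  (2·δa/a)² = (2×0.109)² = 0.0479
δQ/Q = √(0.104) = 0.322
Q = 1.477e+08, so δQ = 0.322 × 1.477e+08 = 4.75e+07.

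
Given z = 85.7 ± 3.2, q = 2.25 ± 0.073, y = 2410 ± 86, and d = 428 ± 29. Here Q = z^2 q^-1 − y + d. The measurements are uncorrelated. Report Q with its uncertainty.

1280 ± 281

Let p = z^2·q^-1 = 3260. δp/p = √((2·δz/z)² + (-1·δq/q)²) = √(0.00558 + 0.00105) = 0.0814, so δp = 266.
Q = p − y + d: δQ = √(δp² + δy² + δd²) = √(70600 + 7400 + 841) = 281
Q = 1280.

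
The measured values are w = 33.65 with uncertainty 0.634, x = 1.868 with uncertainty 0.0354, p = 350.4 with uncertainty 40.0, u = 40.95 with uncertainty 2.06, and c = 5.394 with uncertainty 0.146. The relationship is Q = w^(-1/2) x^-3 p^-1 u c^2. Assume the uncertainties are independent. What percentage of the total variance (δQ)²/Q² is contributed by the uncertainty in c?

13.4%

(δQ/Q)² = (−½·δw/w)² + (-3·δx/x)² + (-1·δp/p)² + (1·δu/u)² + (2·δc/c)²
  w term: (-0.5×0.0188)² = 8.87e-05
  x term: (-3×0.0190)² = 0.00323
  p term: (-1×0.114)² = 0.0130
  u term: (1×0.0503)² = 0.00253
  c term: (2×0.0271)² = 0.00293
Total = 0.0218. Share from c = 0.00293/0.0218 = 0.134.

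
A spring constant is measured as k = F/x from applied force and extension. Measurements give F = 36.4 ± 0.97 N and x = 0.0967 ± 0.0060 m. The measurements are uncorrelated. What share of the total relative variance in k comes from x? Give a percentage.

(δk/k)² = (1·δF/F)² + (-1·δx/x)²
  F term: (1×0.0266)² = 0.000710
  x term: (-1×0.0620)² = 0.00385
Total = 0.00456. Share from x = 0.00385/0.00456 = 0.844.

84.4%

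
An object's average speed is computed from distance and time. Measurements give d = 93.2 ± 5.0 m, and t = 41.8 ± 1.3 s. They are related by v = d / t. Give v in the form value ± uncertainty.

Products/powers → add relative errors in quadrature, weighted by exponent:
  (1·δd/d)² = (1×0.0536)² = 0.00288;  (-1·δt/t)² = (-1×0.0311)² = 0.000967
δv/v = √(0.00385) = 0.0620
v = 2.23 m/s, so δv = 0.0620 × 2.23 = 0.138 m/s.

2.23 ± 0.138 m/s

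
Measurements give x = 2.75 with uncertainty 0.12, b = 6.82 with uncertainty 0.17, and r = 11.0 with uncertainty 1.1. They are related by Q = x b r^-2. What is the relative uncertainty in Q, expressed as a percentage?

Since Q is a product/quotient, work with relative uncertainties:
  (1·δx/x)² = (1×0.0436)² = 0.00190;  (1·δb/b)² = (1×0.0249)² = 0.000621;  (-2·δr/r)² = (-2×0.100)² = 0.0400
δQ/Q = √(0.0425) = 0.206

20.6%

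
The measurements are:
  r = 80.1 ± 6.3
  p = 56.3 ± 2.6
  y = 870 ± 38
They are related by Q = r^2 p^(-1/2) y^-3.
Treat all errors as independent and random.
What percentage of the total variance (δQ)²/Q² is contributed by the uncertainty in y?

(δQ/Q)² = (2·δr/r)² + (−½·δp/p)² + (-3·δy/y)²
  r term: (2×0.0787)² = 0.0247
  p term: (-0.5×0.0462)² = 0.000533
  y term: (-3×0.0437)² = 0.0172
Total = 0.0424. Share from y = 0.0172/0.0424 = 0.404.

40.4%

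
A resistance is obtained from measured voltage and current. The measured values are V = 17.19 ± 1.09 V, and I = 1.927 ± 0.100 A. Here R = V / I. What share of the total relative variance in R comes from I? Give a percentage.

(δR/R)² = (1·δV/V)² + (-1·δI/I)²
  V term: (1×0.0634)² = 0.00402
  I term: (-1×0.0519)² = 0.00269
Total = 0.00671. Share from I = 0.00269/0.00671 = 0.401.

40.1%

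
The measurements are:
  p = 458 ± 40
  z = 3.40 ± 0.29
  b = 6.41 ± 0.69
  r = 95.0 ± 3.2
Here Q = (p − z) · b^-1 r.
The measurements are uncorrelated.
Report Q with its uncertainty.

6740 ± 964

Let u = p − z = 455. δu = √(δp² + δz²) = √(1600 + 0.0841) = 40.0, so δu/u = 0.0880.
Q is then a monomial in u, b, r:
δQ/Q = √((δu/u)² + (-1·δb/b)² + (1·δr/r)²) = √(0.00774 + 0.0116 + 0.00113) = 0.143
Q = 6740, so δQ = 0.143 × 6740 = 964.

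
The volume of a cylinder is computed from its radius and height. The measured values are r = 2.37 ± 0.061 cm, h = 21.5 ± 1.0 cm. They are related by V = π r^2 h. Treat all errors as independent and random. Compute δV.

26.3 cm^3

Products/powers → add relative errors in quadrature, weighted by exponent:
  (2·δr/r)² = (2×0.0257)² = 0.00265;  (1·δh/h)² = (1×0.0465)² = 0.00216
δV/V = √(0.00481) = 0.0694
V = 379 cm^3, so δV = 0.0694 × 379 = 26.3 cm^3.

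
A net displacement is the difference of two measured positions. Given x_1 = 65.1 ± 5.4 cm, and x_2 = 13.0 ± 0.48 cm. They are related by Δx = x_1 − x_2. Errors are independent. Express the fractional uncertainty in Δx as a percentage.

Absolute uncertainties add in quadrature for a linear combination:
  (δx_1)² = 29.2;  (δx_2)² = 0.230
δΔx = √(29.4) = 5.42 cm
Δx = 52.1 cm, so δΔx/Δx = 5.42/52.1 = 0.104.

10.4%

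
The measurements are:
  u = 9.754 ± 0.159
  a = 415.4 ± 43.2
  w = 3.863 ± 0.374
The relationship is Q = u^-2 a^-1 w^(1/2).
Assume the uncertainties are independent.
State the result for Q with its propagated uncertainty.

Each factor contributes (exponent × relative error)² to (δQ/Q)²:
  (-2·δu/u)² = (-2×0.0163)² = 0.00106;  (-1·δa/a)² = (-1×0.104)² = 0.0108;  (½·δw/w)² = (0.5×0.0968)² = 0.00234
δQ/Q = √(0.0142) = 0.119
Q = 4.973e-05, so δQ = 0.119 × 4.973e-05 = 5.93e-06.

(4.973 ± 0.593) × 10^-5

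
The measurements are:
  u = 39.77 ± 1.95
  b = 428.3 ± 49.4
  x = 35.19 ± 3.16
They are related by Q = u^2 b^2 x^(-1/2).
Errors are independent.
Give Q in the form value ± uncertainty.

Since Q is a product/quotient, work with relative uncertainties:
  (2·δu/u)² = (2×0.0490)² = 0.00962;  (2·δb/b)² = (2×0.115)² = 0.0532;  (−½·δx/x)² = (-0.5×0.0898)² = 0.00202
δQ/Q = √(0.0648) = 0.255
Q = 4.891e+07, so δQ = 0.255 × 4.891e+07 = 1.25e+07.

(4.891 ± 1.25) × 10^7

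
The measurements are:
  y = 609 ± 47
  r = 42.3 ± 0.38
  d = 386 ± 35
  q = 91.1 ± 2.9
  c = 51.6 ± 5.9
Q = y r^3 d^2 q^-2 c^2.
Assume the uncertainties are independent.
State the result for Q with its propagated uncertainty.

(2.20 ± 0.682) × 10^12

Since Q is a product/quotient, work with relative uncertainties:
  (1·δy/y)² = (1×0.0772)² = 0.00596;  (3·δr/r)² = (3×0.00898)² = 0.000726;  (2·δd/d)² = (2×0.0907)² = 0.0329;  (-2·δq/q)² = (-2×0.0318)² = 0.00405;  (2·δc/c)² = (2×0.114)² = 0.0523
δQ/Q = √(0.0959) = 0.310
Q = 2.2e+12, so δQ = 0.310 × 2.2e+12 = 6.82e+11.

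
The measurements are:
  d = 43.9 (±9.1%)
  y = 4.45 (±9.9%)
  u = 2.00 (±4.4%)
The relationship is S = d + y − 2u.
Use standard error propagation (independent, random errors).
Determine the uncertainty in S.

For a sum/difference, combine absolute errors in quadrature:
  (δd)² = 16.0;  (δy)² = 0.194;  (2·δu)² = 0.0310
δS = √(16.2) = 4.02

4.02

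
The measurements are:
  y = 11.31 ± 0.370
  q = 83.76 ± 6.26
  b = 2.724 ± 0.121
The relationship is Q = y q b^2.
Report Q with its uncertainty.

7029 ± 848

Q is a product of powers, so relative uncertainties combine in quadrature:
  (1·δy/y)² = (1×0.0327)² = 0.00107;  (1·δq/q)² = (1×0.0747)² = 0.00559;  (2·δb/b)² = (2×0.0444)² = 0.00789
δQ/Q = √(0.0145) = 0.121
Q = 7029, so δQ = 0.121 × 7029 = 848.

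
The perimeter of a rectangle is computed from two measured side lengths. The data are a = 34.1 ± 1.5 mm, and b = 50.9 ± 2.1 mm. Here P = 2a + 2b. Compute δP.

Absolute uncertainties add in quadrature for a linear combination:
  (2·δa)² = 9.00;  (2·δb)² = 17.6
δP = √(26.6) = 5.16 mm

5.16 mm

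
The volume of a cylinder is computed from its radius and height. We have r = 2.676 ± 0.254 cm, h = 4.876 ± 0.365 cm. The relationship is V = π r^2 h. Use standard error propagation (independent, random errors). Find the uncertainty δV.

22.4 cm^3

Since V is a product/quotient, work with relative uncertainties:
  (2·δr/r)² = (2×0.0949)² = 0.0360;  (1·δh/h)² = (1×0.0749)² = 0.00560
δV/V = √(0.0416) = 0.204
V = 109.7 cm^3, so δV = 0.204 × 109.7 = 22.4 cm^3.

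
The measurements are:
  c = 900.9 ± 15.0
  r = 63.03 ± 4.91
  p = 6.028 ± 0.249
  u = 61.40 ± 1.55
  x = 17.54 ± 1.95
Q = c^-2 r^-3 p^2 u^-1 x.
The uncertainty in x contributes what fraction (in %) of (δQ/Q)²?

16.4%

(δQ/Q)² = (-2·δc/c)² + (-3·δr/r)² + (2·δp/p)² + (-1·δu/u)² + (1·δx/x)²
  c term: (-2×0.0167)² = 0.00111
  r term: (-3×0.0779)² = 0.0546
  p term: (2×0.0413)² = 0.00683
  u term: (-1×0.0252)² = 0.000637
  x term: (1×0.111)² = 0.0124
Total = 0.0755. Share from x = 0.0124/0.0755 = 0.164.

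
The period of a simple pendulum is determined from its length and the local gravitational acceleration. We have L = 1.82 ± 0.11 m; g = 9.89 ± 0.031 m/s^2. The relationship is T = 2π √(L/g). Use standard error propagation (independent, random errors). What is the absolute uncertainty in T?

Since T is a product/quotient, work with relative uncertainties:
  (½·δL/L)² = (0.5×0.0604)² = 0.000913;  (−½·δg/g)² = (-0.5×0.00313)² = 2.46e-06
δT/T = √(0.000916) = 0.0303
T = 2.70 s, so δT = 0.0303 × 2.70 = 0.0816 s.

0.0816 s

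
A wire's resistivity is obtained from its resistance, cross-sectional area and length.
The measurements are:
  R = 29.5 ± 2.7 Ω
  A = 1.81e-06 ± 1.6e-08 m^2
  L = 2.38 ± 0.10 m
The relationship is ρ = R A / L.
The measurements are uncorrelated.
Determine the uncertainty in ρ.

Since ρ is a product/quotient, work with relative uncertainties:
  (1·δR/R)² = (1×0.0915)² = 0.00838;  (1·δA/A)² = (1×0.00884)² = 7.81e-05;  (-1·δL/L)² = (-1×0.0420)² = 0.00177
δρ/ρ = √(0.0102) = 0.101
ρ = 2.24e-05 Ω·m, so δρ = 0.101 × 2.24e-05 = 2.27e-06 Ω·m.

2.27e-06 Ω·m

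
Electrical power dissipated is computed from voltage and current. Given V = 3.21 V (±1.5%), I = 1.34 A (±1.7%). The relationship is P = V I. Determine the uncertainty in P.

Products/powers → add relative errors in quadrature, weighted by exponent:
  (1·δV/V)² = (1×0.0150)² = 0.000225;  (1·δI/I)² = (1×0.0170)² = 0.000289
δP/P = √(0.000514) = 0.0227
P = 4.30 W, so δP = 0.0227 × 4.30 = 0.0975 W.

0.0975 W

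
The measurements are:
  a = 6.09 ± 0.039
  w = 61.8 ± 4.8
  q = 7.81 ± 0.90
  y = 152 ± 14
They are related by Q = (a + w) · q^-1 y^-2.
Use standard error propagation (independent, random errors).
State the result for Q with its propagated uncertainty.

(3.76 ± 0.860) × 10^-4

Let u = a + w = 67.9. δu = √(δa² + δw²) = √(0.00152 + 23.0) = 4.80, so δu/u = 0.0707.
Q is then a monomial in u, q, y:
δQ/Q = √((δu/u)² + (-1·δq/q)² + (-2·δy/y)²) = √(0.00500 + 0.0133 + 0.0339) = 0.228
Q = 0.000376, so δQ = 0.228 × 0.000376 = 8.6e-05.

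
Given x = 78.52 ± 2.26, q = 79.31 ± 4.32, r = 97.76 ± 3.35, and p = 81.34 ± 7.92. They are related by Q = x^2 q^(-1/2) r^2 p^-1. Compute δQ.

11000

Each factor contributes (exponent × relative error)² to (δQ/Q)²:
  (2·δx/x)² = (2×0.0288)² = 0.00331;  (−½·δq/q)² = (-0.5×0.0545)² = 0.000742;  (2·δr/r)² = (2×0.0343)² = 0.00470;  (-1·δp/p)² = (-1×0.0974)² = 0.00948
δQ/Q = √(0.0182) = 0.135
Q = 81340, so δQ = 0.135 × 81340 = 11000.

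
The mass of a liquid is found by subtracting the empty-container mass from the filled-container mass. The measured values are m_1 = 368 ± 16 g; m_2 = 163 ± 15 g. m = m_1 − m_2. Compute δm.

m is a linear combination, so absolute uncertainties add in quadrature:
  (δm_1)² = 256;  (δm_2)² = 225
δm = √(481) = 21.9 g

21.9 g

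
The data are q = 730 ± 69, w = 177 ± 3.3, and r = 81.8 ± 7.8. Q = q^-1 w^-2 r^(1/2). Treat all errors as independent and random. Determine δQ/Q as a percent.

Each factor contributes (exponent × relative error)² to (δQ/Q)²:
  (-1·δq/q)² = (-1×0.0945)² = 0.00893;  (-2·δw/w)² = (-2×0.0186)² = 0.00139;  (½·δr/r)² = (0.5×0.0954)² = 0.00227
δQ/Q = √(0.0126) = 0.112

11.2%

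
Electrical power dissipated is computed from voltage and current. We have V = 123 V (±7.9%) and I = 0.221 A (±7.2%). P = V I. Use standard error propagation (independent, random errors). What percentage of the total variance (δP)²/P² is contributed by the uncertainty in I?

45.4%

(δP/P)² = (1·δV/V)² + (1·δI/I)²
  V term: (1×0.0790)² = 0.00624
  I term: (1×0.0720)² = 0.00518
Total = 0.0114. Share from I = 0.00518/0.0114 = 0.454.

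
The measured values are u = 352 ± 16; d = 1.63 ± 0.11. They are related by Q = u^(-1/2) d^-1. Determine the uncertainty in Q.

Products/powers → add relative errors in quadrature, weighted by exponent:
  (−½·δu/u)² = (-0.5×0.0455)² = 0.000517;  (-1·δd/d)² = (-1×0.0675)² = 0.00455
δQ/Q = √(0.00507) = 0.0712
Q = 0.0327, so δQ = 0.0712 × 0.0327 = 0.00233.

0.00233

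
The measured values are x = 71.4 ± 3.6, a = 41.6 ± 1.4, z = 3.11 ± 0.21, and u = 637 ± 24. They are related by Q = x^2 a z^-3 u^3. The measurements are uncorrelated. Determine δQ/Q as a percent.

Relative error in a monomial: (δQ/Q)² = Σ (nᵢ · δxᵢ/xᵢ)².
  (2·δx/x)² = (2×0.0504)² = 0.0102;  (1·δa/a)² = (1×0.0337)² = 0.00113;  (-3·δz/z)² = (-3×0.0675)² = 0.0410;  (3·δu/u)² = (3×0.0377)² = 0.0128
δQ/Q = √(0.0651) = 0.255

25.5%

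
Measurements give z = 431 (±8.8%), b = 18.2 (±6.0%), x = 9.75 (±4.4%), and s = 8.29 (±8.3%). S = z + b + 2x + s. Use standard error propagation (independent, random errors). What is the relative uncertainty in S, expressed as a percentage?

7.96%

Absolute uncertainties add in quadrature for a linear combination:
  (δz)² = 1440;  (δb)² = 1.19;  (2·δx)² = 0.736;  (δs)² = 0.473
δS = √(1440) = 38.0
S = 477, so δS/S = 38.0/477 = 0.0796.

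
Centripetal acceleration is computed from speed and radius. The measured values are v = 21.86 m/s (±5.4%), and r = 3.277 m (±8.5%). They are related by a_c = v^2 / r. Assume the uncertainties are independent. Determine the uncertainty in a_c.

20.0 m/s^2

For a monomial a_c ∝ v^2, r^-1, fractional errors add in quadrature:
  (2·δv/v)² = (2×0.0540)² = 0.0117;  (-1·δr/r)² = (-1×0.0850)² = 0.00723
δa_c/a_c = √(0.0189) = 0.137
a_c = 145.8 m/s^2, so δa_c = 0.137 × 145.8 = 20.0 m/s^2.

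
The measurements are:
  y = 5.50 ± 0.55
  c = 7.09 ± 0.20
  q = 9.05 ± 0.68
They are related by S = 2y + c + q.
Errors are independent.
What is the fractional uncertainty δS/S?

0.0482

Each term contributes (cᵢ δxᵢ)² to (δS)²:
  (2·δy)² = 1.21;  (δc)² = 0.0400;  (δq)² = 0.462
δS = √(1.71) = 1.31
S = 27.1, so δS/S = 1.31/27.1 = 0.0482.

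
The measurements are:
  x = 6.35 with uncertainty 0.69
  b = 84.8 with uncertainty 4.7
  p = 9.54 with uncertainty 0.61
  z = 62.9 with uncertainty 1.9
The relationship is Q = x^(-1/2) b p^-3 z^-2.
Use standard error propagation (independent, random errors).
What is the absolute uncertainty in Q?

2.11e-06

Since Q is a product/quotient, work with relative uncertainties:
  (−½·δx/x)² = (-0.5×0.109)² = 0.00295;  (1·δb/b)² = (1×0.0554)² = 0.00307;  (-3·δp/p)² = (-3×0.0639)² = 0.0368;  (-2·δz/z)² = (-2×0.0302)² = 0.00365
δQ/Q = √(0.0465) = 0.216
Q = 9.8e-06, so δQ = 0.216 × 9.8e-06 = 2.11e-06.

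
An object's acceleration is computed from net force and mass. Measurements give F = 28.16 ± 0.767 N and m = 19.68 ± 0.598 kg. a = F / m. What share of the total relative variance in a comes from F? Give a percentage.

(δa/a)² = (1·δF/F)² + (-1·δm/m)²
  F term: (1×0.0272)² = 0.000742
  m term: (-1×0.0304)² = 0.000923
Total = 0.00167. Share from F = 0.000742/0.00167 = 0.446.

44.6%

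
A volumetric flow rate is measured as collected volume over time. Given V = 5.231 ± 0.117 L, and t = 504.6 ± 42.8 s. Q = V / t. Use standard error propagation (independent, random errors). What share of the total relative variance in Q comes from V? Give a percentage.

(δQ/Q)² = (1·δV/V)² + (-1·δt/t)²
  V term: (1×0.0224)² = 0.000500
  t term: (-1×0.0848)² = 0.00719
Total = 0.00769. Share from V = 0.000500/0.00769 = 0.0650.

6.50%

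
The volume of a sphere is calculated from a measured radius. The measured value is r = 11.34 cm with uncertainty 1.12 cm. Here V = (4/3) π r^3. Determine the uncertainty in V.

V ∝ r^3, so δV/V = |3| · δr/r = 3 × 0.0988 = 0.296.
V = 6108 cm^3, so δV = 0.296 × 6108 = 1810 cm^3.

1810 cm^3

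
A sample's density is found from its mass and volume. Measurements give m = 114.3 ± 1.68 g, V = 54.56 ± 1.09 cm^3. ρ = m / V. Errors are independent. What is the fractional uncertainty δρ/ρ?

ρ is a product of powers, so relative uncertainties combine in quadrature:
  (1·δm/m)² = (1×0.0147)² = 0.000216;  (-1·δV/V)² = (-1×0.0200)² = 0.000399
δρ/ρ = √(0.000615) = 0.0248

0.0248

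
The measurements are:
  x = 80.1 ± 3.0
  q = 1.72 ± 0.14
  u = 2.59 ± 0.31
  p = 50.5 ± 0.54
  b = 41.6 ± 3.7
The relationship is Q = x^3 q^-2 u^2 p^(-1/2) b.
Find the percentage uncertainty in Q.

Products/powers → add relative errors in quadrature, weighted by exponent:
  (3·δx/x)² = (3×0.0375)² = 0.0126;  (-2·δq/q)² = (-2×0.0814)² = 0.0265;  (2·δu/u)² = (2×0.120)² = 0.0573;  (−½·δp/p)² = (-0.5×0.0107)² = 2.86e-05;  (1·δb/b)² = (1×0.0889)² = 0.00791
δQ/Q = √(0.104) = 0.323

32.3%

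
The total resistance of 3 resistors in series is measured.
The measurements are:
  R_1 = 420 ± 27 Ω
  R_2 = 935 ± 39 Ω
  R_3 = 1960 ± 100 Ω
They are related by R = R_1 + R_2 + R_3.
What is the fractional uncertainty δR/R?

0.0334

For a sum/difference, combine absolute errors in quadrature:
  (δR_1)² = 729;  (δR_2)² = 1520;  (δR_3)² = 10000
δR = √(12200) = 111 Ω
R = 3320 Ω, so δR/R = 111/3320 = 0.0334.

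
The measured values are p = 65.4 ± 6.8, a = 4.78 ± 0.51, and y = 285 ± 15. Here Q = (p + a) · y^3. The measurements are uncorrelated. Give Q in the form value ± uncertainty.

(1.62 ± 0.301) × 10^9

Let u = p + a = 70.2. δu = √(δp² + δa²) = √(46.2 + 0.260) = 6.82, so δu/u = 0.0972.
Q is then a monomial in u, y:
δQ/Q = √((δu/u)² + (3·δy/y)²) = √(0.00944 + 0.0249) = 0.185
Q = 1.62e+09, so δQ = 0.185 × 1.62e+09 = 3.01e+08.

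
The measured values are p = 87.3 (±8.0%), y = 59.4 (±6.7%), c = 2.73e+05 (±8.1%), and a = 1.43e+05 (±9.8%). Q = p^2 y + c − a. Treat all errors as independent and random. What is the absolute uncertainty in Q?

82800

Let w = p^2·y = 4.53e+05. δw/w = √((2·δp/p)² + (1·δy/y)²) = √(0.0256 + 0.00449) = 0.173, so δw = 78500.
Q = w + c − a: δQ = √(δw² + δc² + δa²) = √(6.17e+09 + 4.89e+08 + 1.96e+08) = 82800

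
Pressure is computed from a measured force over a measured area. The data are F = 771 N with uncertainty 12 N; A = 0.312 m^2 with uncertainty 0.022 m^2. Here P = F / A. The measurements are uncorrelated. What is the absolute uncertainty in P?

178 Pa

Each factor contributes (exponent × relative error)² to (δP/P)²:
  (1·δF/F)² = (1×0.0156)² = 0.000242;  (-1·δA/A)² = (-1×0.0705)² = 0.00497
δP/P = √(0.00521) = 0.0722
P = 2470 Pa, so δP = 0.0722 × 2470 = 178 Pa.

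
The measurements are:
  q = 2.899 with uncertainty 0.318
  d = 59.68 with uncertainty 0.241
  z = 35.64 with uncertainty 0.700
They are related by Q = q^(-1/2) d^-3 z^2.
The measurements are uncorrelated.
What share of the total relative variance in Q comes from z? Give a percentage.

32.8%

(δQ/Q)² = (−½·δq/q)² + (-3·δd/d)² + (2·δz/z)²
  q term: (-0.5×0.110)² = 0.00301
  d term: (-3×0.00404)² = 0.000147
  z term: (2×0.0196)² = 0.00154
Total = 0.00470. Share from z = 0.00154/0.00470 = 0.328.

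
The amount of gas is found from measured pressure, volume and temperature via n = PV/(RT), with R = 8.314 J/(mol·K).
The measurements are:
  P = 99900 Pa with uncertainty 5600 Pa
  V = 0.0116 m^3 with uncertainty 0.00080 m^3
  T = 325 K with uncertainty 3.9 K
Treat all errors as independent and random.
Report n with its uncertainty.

0.429 ± 0.0385 mol

Each factor contributes (exponent × relative error)² to (δn/n)²:
  (1·δP/P)² = (1×0.0561)² = 0.00314;  (1·δV/V)² = (1×0.0690)² = 0.00476;  (-1·δT/T)² = (-1×0.0120)² = 0.000144
δn/n = √(0.00804) = 0.0897
n = 0.429 mol, so δn = 0.0897 × 0.429 = 0.0385 mol.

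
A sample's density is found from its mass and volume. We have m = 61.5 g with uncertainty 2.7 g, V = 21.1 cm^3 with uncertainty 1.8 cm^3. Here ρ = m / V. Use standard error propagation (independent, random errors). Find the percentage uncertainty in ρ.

9.59%

Each factor contributes (exponent × relative error)² to (δρ/ρ)²:
  (1·δm/m)² = (1×0.0439)² = 0.00193;  (-1·δV/V)² = (-1×0.0853)² = 0.00728
δρ/ρ = √(0.00920) = 0.0959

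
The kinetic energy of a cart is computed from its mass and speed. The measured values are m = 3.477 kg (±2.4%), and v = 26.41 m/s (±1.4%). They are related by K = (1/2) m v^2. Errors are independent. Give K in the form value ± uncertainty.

Each factor contributes (exponent × relative error)² to (δK/K)²:
  (1·δm/m)² = (1×0.0240)² = 0.000576;  (2·δv/v)² = (2×0.0140)² = 0.000784
δK/K = √(0.00136) = 0.0369
K = 1213 J, so δK = 0.0369 × 1213 = 44.7 J.

1213 ± 44.7 J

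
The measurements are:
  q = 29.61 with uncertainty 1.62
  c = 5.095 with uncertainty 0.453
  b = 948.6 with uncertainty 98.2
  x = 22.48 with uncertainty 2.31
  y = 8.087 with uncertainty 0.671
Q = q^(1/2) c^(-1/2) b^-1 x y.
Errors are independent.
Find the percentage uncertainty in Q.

17.6%

Products/powers → add relative errors in quadrature, weighted by exponent:
  (½·δq/q)² = (0.5×0.0547)² = 0.000748;  (−½·δc/c)² = (-0.5×0.0889)² = 0.00198;  (-1·δb/b)² = (-1×0.104)² = 0.0107;  (1·δx/x)² = (1×0.103)² = 0.0106;  (1·δy/y)² = (1×0.0830)² = 0.00688
δQ/Q = √(0.0309) = 0.176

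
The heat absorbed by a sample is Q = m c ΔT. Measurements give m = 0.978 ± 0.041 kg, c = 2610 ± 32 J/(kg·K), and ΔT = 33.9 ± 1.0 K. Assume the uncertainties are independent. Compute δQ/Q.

0.0527

Relative error in a monomial: (δQ/Q)² = Σ (nᵢ · δxᵢ/xᵢ)².
  (1·δm/m)² = (1×0.0419)² = 0.00176;  (1·δc/c)² = (1×0.0123)² = 0.000150;  (1·δΔT/ΔT)² = (1×0.0295)² = 0.000870
δQ/Q = √(0.00278) = 0.0527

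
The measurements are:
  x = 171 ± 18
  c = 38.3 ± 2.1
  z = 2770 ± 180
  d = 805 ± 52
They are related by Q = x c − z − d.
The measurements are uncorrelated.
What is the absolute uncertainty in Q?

Let p = x·c = 6550. δp/p = √((1·δx/x)² + (1·δc/c)²) = √(0.0111 + 0.00301) = 0.119, so δp = 777.
Q = p − z − d: δQ = √(δp² + δz² + δd²) = √(6.04e+05 + 32400 + 2700) = 800

800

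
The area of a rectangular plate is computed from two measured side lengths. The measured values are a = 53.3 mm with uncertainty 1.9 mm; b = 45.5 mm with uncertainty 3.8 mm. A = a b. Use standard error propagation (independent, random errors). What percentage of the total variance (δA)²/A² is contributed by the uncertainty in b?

84.6%

(δA/A)² = (1·δa/a)² + (1·δb/b)²
  a term: (1×0.0356)² = 0.00127
  b term: (1×0.0835)² = 0.00698
Total = 0.00825. Share from b = 0.00698/0.00825 = 0.846.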